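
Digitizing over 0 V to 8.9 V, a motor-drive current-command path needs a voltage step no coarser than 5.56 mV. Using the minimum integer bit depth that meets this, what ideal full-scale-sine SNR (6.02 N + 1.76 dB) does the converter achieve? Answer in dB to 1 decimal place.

V_FS = 8.9 V.
Need 2^N ≥ 8.9 V / 5.56 mV = 1601 → N_min = 11.
6.02(11) + 1.76 = 67.98 dB.

68.0 dB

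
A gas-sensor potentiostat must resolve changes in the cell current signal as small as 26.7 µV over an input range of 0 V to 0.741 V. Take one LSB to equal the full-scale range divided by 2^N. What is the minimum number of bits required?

Span = 0.741 V.
Need 2^N ≥ 0.741 V / 26.7 µV = 27750 → N_min = 15.

15 bits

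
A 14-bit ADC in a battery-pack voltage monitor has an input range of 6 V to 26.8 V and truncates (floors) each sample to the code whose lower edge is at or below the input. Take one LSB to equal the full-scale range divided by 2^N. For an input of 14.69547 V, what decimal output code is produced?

Span: 26.8 V − (6 V) = 20.8 V. LSB = 20.8 V / 2^14 ≈ 1.270 mV.
V_in − V_min = 14.69547 − (6) = 8.69547 V.
Divide by LSB: 8.69547 × 16384/20.8 = 6849.3548.
Truncating gives code 6849.

6849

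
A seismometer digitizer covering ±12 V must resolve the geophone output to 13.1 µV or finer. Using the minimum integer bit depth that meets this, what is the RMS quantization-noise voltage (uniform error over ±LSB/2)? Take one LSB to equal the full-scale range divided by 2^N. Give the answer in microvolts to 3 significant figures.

3.30 µV

Full-scale range = 12 V − (-12 V) = 24 V.
24 V / 13.1 µV = 1.832e6. Since 2^20 = 1048576 and 2^21 = 2097152, N = 21.
LSB = 24 V / 2^21 = 11.444 µV.
V_rms = LSB/√12 = 3.30 µV.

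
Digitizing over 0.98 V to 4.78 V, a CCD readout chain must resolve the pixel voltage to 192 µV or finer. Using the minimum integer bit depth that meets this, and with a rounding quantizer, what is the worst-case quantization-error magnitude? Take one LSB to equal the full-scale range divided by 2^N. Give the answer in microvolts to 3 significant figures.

Range = 4.78 − (0.98) = 3.8 V.
Levels needed ≥ 3.8/192 µV = 19790. 2^15 = 32768 suffices, so N_min = 15.
Step size = 3.8/32768 V = 115.97 µV.
|e|_max = LSB/2 = 58.0 µV.

58.0 µV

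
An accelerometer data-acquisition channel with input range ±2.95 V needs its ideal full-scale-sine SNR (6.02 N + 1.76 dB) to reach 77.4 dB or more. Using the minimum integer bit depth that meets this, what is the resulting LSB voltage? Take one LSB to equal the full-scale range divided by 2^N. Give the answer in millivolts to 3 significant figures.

Span: 2.95 V − (-2.95 V) = 5.9 V.
Required N = ⌈(77.4 − 1.76)/6.02⌉ = ⌈12.565⌉ = 13.
LSB = 5.9 V ÷ 2^13 = 5.9/8192 V = 0.720 mV.

0.720 mV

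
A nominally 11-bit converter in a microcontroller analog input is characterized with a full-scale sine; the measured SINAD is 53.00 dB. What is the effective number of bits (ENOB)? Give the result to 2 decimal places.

8.51 bits

ENOB = (SINAD − 1.76) / 6.02 = (53.00 − 1.76) / 6.02 = 51.24 / 6.02 = 8.5116.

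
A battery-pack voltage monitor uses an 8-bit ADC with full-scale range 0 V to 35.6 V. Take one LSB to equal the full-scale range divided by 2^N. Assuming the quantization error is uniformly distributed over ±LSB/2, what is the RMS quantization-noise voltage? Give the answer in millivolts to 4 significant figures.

40.14 mV

Range is 35.6 V.
Step size = 35.6/256 V = 139.063 mV.
RMS of a uniform error over width LSB is LSB/√12 = 40.14 mV.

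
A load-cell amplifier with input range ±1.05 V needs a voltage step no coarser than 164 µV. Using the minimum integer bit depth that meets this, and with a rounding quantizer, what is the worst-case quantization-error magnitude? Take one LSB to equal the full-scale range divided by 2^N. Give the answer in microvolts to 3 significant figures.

Span: 1.05 V − (-1.05 V) = 2.1 V.
Need 2^N ≥ 2.1 V / 164 µV = 12800 → N_min = 14.
One LSB is 2.1 V / 16384 = 128.17 µV.
|e|_max = LSB/2 = 64.1 µV.

64.1 µV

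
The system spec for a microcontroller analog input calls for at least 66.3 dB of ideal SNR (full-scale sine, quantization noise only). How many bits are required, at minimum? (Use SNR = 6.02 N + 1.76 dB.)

11 bits

6.02 N + 1.76 ≥ 66.3 gives N ≥ 10.721, so the minimum integer is 11.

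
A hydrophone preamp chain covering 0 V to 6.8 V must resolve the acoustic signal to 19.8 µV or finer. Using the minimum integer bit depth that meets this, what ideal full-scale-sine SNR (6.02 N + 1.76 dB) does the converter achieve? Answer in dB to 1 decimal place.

116.1 dB

Span = 6.8 V.
Required number of levels: 6.8/19.8 µV = 343430; smallest N with 2^N ≥ that is 19.
6.02(19) + 1.76 = 116.14 dB.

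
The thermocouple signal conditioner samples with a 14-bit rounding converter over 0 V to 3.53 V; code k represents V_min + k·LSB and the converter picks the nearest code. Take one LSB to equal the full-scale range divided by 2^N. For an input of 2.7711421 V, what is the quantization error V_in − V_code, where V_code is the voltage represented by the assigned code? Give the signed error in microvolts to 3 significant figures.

−28.6 µV

Full-scale range = 3.53 V. LSB = 3.53 V / 2^14 ≈ 215.5 µV.
(2.7711421 − (0)) / LSB = 2.7711421 × 16384/3.53 = 12861.8675. Nearest integer: k = 12862.
V_code = V_min + k × range/2^14 = 0 + 12862 × 3.53/16384 = 2.7711706543 V.
V_in − V_code = 2.7711421 − (2.7711706543) = −28.6 µV.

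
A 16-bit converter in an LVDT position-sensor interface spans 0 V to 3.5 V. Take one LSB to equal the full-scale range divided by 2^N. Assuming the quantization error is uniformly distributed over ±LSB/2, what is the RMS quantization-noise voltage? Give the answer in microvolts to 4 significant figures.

Span = 3.5 V.
Step size = 3.5/65536 V = 53.4058 µV.
RMS of a uniform error over width LSB is LSB/√12 = 15.42 µV.

15.42 µV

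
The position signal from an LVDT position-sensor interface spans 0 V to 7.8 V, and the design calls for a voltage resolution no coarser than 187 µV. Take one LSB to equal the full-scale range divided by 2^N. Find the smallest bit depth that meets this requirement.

Span = 7.8 V.
Need 2^N ≥ 7.8 V / 187 µV = 41710 → N_min = 16.

16 bits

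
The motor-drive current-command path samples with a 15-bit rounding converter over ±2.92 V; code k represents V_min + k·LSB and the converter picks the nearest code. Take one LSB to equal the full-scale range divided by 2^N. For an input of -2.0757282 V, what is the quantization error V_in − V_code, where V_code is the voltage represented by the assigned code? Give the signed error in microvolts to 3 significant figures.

Range = 2.92 − (-2.92) = 5.84 V. LSB = 5.84 V / 2^15 ≈ 178.2 µV.
(-2.0757282 − (-2.92)) / LSB = 0.8442718 × 32768/5.84 = 4737.1744. Nearest integer: k = 4737.
Reconstructed level: -2.92 + 4737 × 5.84/32768 V = -2.0757592773 V.
V_in − V_code = -2.0757282 − (-2.0757592773) = +31.1 µV.

+31.1 µV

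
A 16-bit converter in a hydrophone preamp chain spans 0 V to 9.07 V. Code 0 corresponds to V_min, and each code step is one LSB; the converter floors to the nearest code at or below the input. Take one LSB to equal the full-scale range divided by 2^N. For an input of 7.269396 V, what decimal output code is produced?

52525

Span = 9.07 V. LSB = 9.07 V / 2^16 ≈ 138.4 µV.
V_in − V_min = 7.269396 − (0) = 7.269396 V.
Divide by LSB: 7.269396 × 65536/9.07 = 52525.5939.
Truncating gives code 52525.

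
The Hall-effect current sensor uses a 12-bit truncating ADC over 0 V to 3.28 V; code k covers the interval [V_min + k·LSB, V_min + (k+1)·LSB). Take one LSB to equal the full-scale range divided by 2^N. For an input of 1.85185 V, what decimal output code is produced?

V_FS = 3.28 V. LSB = 3.28 V / 2^12 ≈ 0.8008 mV.
V_in − V_min = 1.85185 − (0) = 1.85185 V.
Divide by LSB: 1.85185 × 4096/3.28 = 2312.5541.
Truncating gives code 2312.

2312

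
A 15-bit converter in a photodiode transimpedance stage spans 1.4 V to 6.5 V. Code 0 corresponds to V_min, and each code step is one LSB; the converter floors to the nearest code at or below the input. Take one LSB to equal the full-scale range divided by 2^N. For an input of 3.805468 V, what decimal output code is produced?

15455

Full-scale range = 6.5 V − (1.4 V) = 5.1 V. LSB = 5.1 V / 2^15 ≈ 155.6 µV.
(V_in − V_min) × 2^15/range = (3.805468 − (1.4)) × 32768/5.1 = 15455.368.
Floor → code = 15455.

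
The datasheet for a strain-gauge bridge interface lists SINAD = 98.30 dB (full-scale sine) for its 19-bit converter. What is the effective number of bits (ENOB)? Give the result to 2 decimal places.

16.04 bits

Inverting SNR = 6.02 N + 1.76: N_eff = (98.30 − 1.76)/6.02 = 16.0365.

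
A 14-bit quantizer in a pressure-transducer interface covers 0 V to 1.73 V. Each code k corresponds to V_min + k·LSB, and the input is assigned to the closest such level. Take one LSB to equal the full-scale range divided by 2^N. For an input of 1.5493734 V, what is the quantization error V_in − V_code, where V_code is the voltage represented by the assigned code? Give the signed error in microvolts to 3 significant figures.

+39.3 µV

V_FS = 1.73 V. LSB = 1.73 V / 2^14 ≈ 105.6 µV.
Position in LSBs: (1.5493734 − (0)) × 16384/1.73 = 14673.3721; rounding gives k = 14673.
V_code = V_min + k × range/2^14 = 0 + 14673 × 1.73/16384 = 1.5493341064 V.
e = 1.5493734 − (1.5493341064) = +39.3 µV.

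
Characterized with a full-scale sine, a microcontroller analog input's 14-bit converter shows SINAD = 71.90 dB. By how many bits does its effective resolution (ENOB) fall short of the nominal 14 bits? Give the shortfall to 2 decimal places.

Effective bits = (71.90 − 1.76)/6.02 = 11.6512.
14 − 11.6512 = 2.35 bits below nominal.

2.35 bits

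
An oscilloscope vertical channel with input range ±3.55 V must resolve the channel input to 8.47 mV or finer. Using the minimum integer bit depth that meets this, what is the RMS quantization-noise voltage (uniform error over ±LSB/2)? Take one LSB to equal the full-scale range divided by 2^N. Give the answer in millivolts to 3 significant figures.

Span: 3.55 V − (-3.55 V) = 7.1 V.
Levels needed ≥ 7.1/8.47 mV = 838.3. 2^10 = 1024 suffices, so N_min = 10.
LSB = 7.1 V / 2^10 = 6.9336 mV.
V_rms = LSB/√12 = 2.00 mV.

2.00 mV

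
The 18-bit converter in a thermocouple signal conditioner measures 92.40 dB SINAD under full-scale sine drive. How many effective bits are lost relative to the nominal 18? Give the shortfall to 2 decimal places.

Effective bits = (92.40 − 1.76)/6.02 = 15.0565.
Lost resolution: 18 − 15.0565 = 2.9435 bits.

2.94 bits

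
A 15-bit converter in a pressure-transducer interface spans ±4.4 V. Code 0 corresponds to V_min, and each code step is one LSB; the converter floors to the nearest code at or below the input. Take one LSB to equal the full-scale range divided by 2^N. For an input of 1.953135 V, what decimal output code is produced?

Span: 4.4 V − (-4.4 V) = 8.8 V. LSB = 8.8 V / 2^15 ≈ 268.6 µV.
V_in − V_min = 1.953135 − (-4.4) = 6.353135 V.
Divide by LSB: 6.353135 × 32768/8.8 = 23656.7645.
Truncating gives code 23656.

23656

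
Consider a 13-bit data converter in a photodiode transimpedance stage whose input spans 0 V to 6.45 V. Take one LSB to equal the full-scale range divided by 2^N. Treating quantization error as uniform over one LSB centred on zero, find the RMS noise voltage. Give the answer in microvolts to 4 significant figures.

227.3 µV

V_FS = 6.45 V.
LSB = 6.45 V / 2^13 = 0.787354 mV.
σ_q = LSB/√12 = 0.787354 mV/3.4641 = 227.3 µV.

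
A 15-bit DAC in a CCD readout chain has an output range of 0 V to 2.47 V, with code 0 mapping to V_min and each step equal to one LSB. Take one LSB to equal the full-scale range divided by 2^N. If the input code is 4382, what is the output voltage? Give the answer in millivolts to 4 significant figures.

Range is 2.47 V. LSB = 2.47 V / 2^15.
V_out = V_min + code × LSB = 0 V + 4382 × 2.47 V / 32768
      = 0 V + 0.330308 V = 0.330308 V.

330.3 mV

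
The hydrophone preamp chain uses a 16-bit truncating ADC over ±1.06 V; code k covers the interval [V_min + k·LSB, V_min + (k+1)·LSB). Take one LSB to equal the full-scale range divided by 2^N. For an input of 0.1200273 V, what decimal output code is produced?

36478

The full-scale span is 1.06 − (-1.06) = 2.12 V. LSB = 2.12 V / 2^16 ≈ 32.35 µV.
code = ⌊(V_in − V_min)/LSB⌋ = ⌊(V_in − V_min) × 2^16 / range⌋
     = ⌊(0.1200273 − (-1.06)) × 65536 / 2.12⌋ = ⌊1.1800273 × 65536/2.12⌋
     = ⌊36478.429⌋ = 36478.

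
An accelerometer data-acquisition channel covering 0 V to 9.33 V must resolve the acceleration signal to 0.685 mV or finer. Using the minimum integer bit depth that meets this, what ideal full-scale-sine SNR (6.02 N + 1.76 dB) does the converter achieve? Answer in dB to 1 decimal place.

Full-scale range = 9.33 V.
Need 2^N ≥ 9.33 V / 0.685 mV = 13620 → N_min = 14.
SNR = 6.02 × 14 + 1.76 = 86.04 dB.

86.0 dB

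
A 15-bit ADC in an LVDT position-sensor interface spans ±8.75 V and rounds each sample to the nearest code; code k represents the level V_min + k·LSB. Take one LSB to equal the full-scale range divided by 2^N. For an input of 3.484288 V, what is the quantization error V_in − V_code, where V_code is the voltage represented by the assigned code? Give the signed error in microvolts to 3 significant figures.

The full-scale span is 8.75 − (-8.75) = 17.5 V. LSB = 17.5 V / 2^15 ≈ 0.5341 mV.
(V_in − V_min)/LSB = (3.484288 − (-8.75)) × 32768/17.5 = 22908.1800 → nearest code k = 22908.
Reconstructed level: -8.75 + 22908 × 17.5/32768 V = 3.4841918945 V.
V_in − V_code = 3.484288 − (3.4841918945) = +96.1 µV.

+96.1 µV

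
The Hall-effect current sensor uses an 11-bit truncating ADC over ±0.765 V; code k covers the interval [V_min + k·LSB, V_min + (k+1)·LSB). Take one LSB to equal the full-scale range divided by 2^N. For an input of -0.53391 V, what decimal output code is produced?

Span: 0.765 V − (-0.765 V) = 1.53 V. LSB = 1.53 V / 2^11 ≈ 0.7471 mV.
(V_in − V_min) × 2^11/range = (-0.53391 − (-0.765)) × 2048/1.53 = 309.328.
Floor → code = 309.

309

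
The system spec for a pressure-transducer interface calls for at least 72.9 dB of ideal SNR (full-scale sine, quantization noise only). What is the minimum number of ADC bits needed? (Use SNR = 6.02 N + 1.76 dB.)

12 bits

Solving 6.02 N ≥ 72.9 − 1.76: N ≥ 11.817. Round up → N = 12.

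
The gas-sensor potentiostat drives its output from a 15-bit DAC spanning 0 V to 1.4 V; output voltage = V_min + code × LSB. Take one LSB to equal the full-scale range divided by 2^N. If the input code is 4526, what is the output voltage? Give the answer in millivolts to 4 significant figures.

Span = 1.4 V. LSB = 1.4 V / 2^15.
Output = V_min + (4526/32768) × range = 0 + 0.138123 × 1.4 V
      = 0 + 0.193372 = 0.193372 V.

193.4 mV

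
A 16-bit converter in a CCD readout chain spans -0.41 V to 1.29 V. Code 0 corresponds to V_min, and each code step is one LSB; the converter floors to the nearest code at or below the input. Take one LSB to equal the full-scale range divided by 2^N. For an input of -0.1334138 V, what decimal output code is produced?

Full-scale range = 1.29 V − (-0.41 V) = 1.7 V. LSB = 1.7 V / 2^16 ≈ 25.94 µV.
code = ⌊(V_in − V_min)/LSB⌋ = ⌊(V_in − V_min) × 2^16 / range⌋
     = ⌊(-0.1334138 − (-0.41)) × 65536 / 1.7⌋ = ⌊0.2765862 × 65536/1.7⌋
     = ⌊10662.561⌋ = 10662.

10662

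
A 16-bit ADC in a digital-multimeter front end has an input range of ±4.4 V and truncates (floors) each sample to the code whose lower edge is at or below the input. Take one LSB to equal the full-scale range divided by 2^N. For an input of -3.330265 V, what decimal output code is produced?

Range = 4.4 − (-4.4) = 8.8 V. LSB = 8.8 V / 2^16 ≈ 134.3 µV.
(V_in − V_min) × 2^16/range = (-3.330265 − (-4.4)) × 65536/8.8 = 7966.608.
Floor → code = 7966.

7966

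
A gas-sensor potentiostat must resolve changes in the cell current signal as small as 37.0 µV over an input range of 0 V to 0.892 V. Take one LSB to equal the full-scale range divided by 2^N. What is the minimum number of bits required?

15 bits

V_FS = 0.892 V.
Levels needed ≥ 0.892/37.0 µV = 24110. 2^15 = 32768 suffices, so N_min = 15.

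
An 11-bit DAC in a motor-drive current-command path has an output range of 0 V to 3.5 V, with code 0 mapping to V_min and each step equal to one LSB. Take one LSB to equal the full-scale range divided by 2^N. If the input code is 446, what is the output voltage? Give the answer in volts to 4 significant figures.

0.7622 V

Range is 3.5 V. LSB = 3.5 V / 2^11.
V_out = 0 + 446 × (3.5/2048) V
      = 0 V + 0.762207 V = 0.762207 V.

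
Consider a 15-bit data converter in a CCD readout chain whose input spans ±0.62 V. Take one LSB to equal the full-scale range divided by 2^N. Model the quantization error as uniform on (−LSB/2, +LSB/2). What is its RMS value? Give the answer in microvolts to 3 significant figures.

10.9 µV

Full-scale range = 0.62 V − (-0.62 V) = 1.24 V.
LSB = 1.24 V ÷ 2^15 = 1.24/32768 V = 37.842 µV.
V_rms = LSB/√12 = 37.842 µV / √12 = 10.9 µV.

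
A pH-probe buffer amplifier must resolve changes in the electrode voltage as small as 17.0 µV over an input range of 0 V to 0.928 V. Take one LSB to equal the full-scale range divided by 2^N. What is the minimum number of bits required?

Full-scale range = 0.928 V.
0.928 V / 17.0 µV = 54590. Since 2^15 = 32768 and 2^16 = 65536, N = 16.

16 bits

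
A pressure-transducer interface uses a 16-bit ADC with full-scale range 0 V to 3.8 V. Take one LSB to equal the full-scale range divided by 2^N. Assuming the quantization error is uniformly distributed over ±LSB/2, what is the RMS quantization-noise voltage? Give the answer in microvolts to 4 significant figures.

16.74 µV

Full-scale range = 3.8 V.
Step size = 3.8/65536 V = 57.9834 µV.
σ_q = LSB/√12 = 57.9834 µV/3.4641 = 16.74 µV.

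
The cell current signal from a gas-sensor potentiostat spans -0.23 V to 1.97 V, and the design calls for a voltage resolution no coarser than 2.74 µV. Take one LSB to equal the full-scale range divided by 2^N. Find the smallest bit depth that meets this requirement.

20 bits

Full-scale range = 1.97 V − (-0.23 V) = 2.2 V.
Need 2^N ≥ 2.2 V / 2.74 µV = 802900 → N_min = 20.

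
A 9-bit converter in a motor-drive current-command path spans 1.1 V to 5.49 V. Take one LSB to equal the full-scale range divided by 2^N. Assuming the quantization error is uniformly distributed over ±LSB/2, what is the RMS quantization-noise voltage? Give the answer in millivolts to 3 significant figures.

Span: 5.49 V − (1.1 V) = 4.39 V.
Step size = 4.39/512 V = 8.5742 mV.
RMS of a uniform error over width LSB is LSB/√12 = 2.48 mV.

2.48 mV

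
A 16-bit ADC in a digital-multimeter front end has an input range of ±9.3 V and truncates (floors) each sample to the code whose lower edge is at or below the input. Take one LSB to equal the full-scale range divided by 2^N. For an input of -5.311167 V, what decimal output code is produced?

Full-scale range = 9.3 V − (-9.3 V) = 18.6 V. LSB = 18.6 V / 2^16 ≈ 283.8 µV.
code = ⌊(V_in − V_min)/LSB⌋ = ⌊(V_in − V_min) × 2^16 / range⌋
     = ⌊(-5.311167 − (-9.3)) × 65536 / 18.6⌋ = ⌊3.988833 × 65536/18.6⌋
     = ⌊14054.417⌋ = 14054.

14054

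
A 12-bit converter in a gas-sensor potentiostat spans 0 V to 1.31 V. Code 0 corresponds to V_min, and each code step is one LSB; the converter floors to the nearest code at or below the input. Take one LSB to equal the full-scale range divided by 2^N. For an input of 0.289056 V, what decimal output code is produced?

903

V_FS = 1.31 V. LSB = 1.31 V / 2^12 ≈ 319.8 µV.
(V_in − V_min) × 2^12/range = (0.289056 − (0)) × 4096/1.31 = 903.796.
Floor → code = 903.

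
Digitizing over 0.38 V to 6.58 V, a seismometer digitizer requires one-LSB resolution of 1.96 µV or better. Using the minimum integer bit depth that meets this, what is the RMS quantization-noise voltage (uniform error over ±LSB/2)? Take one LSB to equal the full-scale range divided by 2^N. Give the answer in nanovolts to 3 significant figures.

427 nV

The full-scale span is 6.58 − (0.38) = 6.2 V.
Required number of levels: 6.2/1.96 µV = 3.1633e6; smallest N with 2^N ≥ that is 22.
LSB = 6.2 V / 2^22 = 1.4782 µV.
RMS noise = LSB/√12 = 427 nV.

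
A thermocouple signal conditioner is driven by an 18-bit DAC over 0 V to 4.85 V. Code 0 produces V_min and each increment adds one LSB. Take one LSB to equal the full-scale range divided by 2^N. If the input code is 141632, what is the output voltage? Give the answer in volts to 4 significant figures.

V_FS = 4.85 V. LSB = 4.85 V / 2^18.
Output = V_min + (141632/262144) × range = 0 + 0.540283 × 4.85 V
      = 0 V + 2.62037 V = 2.62037 V.

2.620 V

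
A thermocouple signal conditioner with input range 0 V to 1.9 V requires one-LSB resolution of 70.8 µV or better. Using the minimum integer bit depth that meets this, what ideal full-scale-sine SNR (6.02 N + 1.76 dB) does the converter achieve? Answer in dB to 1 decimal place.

Range is 1.9 V.
1.9 V / 70.8 µV = 26840. Since 2^14 = 16384 and 2^15 = 32768, N = 15.
SNR = 6.02 × 15 + 1.76 = 92.06 dB.

92.1 dB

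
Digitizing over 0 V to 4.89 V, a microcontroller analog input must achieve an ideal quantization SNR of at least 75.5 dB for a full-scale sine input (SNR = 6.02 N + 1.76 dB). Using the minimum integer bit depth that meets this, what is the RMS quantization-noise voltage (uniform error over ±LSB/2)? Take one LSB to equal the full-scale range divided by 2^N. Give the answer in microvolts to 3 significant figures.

172 µV

Range is 4.89 V.
Required N = ⌈(75.5 − 1.76)/6.02⌉ = ⌈12.249⌉ = 13.
Step size = 4.89/8192 V = 0.59692 mV.
V_rms = LSB/√12 = 172 µV.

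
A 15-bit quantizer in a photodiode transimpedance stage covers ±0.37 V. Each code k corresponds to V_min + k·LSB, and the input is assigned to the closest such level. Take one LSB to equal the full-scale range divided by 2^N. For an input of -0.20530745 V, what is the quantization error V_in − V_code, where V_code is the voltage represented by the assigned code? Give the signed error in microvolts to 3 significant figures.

Range = 0.37 − (-0.37) = 0.74 V. LSB = 0.74 V / 2^15 ≈ 22.58 µV.
Position in LSBs: (-0.20530745 − (-0.37)) × 32768/0.74 = 7292.7642; rounding gives k = 7293.
V_code = -0.37 + (7293/32768) × 0.74 = -0.20530212402 V.
V_in − V_code = -0.20530745 − (-0.20530212402) = −5.33 µV.

−5.33 µV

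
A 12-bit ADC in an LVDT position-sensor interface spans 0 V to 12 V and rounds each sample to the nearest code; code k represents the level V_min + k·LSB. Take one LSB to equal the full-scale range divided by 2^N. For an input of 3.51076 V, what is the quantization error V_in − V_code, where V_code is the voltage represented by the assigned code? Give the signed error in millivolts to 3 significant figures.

+0.994 mV

Range is 12 V. LSB = 12 V / 2^12 ≈ 2.930 mV.
(3.51076 − (0)) / LSB = 3.51076 × 4096/12 = 1198.3394. Nearest integer: k = 1198.
V_code = 0 + (1198/4096) × 12 = 3.509765625 V.
Error = V_in − V_code = 3.51076 − (3.509765625) = +0.994 mV.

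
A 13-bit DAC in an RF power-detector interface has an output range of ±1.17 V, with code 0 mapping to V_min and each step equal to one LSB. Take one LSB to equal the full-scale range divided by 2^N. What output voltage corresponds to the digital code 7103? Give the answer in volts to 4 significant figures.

0.8589 V

The full-scale span is 1.17 − (-1.17) = 2.34 V. LSB = 2.34 V / 2^13.
V_out = V_min + code × LSB = -1.17 V + 7103 × 2.34 V / 8192
      = -1.17 V + 2.02893 V = 0.858933 V.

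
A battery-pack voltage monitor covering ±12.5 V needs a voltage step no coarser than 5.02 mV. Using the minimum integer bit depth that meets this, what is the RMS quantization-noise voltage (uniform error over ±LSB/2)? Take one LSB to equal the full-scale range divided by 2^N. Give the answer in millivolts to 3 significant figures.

Span: 12.5 V − (-12.5 V) = 25 V.
Levels needed ≥ 25/5.02 mV = 4980. 2^13 = 8192 suffices, so N_min = 13.
One LSB is 25 V / 8192 = 3.0518 mV.
σ_q = LSB/√12 = 3.0518 mV/3.4641 = 0.881 mV.

0.881 mV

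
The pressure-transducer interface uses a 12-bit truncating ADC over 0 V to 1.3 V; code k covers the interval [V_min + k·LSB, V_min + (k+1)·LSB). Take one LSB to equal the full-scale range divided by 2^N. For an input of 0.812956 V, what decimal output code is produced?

2561

V_FS = 1.3 V. LSB = 1.3 V / 2^12 ≈ 317.4 µV.
code = ⌊(V_in − V_min)/LSB⌋ = ⌊(V_in − V_min) × 2^12 / range⌋
     = ⌊(0.812956 − (0)) × 4096 / 1.3⌋ = ⌊0.812956 × 4096/1.3⌋
     = ⌊2561.437⌋ = 2561.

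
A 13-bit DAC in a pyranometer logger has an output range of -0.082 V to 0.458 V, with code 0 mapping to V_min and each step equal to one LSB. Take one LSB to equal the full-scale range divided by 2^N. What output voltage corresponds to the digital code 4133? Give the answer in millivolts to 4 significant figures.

190.4 mV

Span: 0.458 V − (-0.082 V) = 0.54 V. LSB = 0.54 V / 2^13.
Output = V_min + (4133/8192) × range = -0.082 + 0.504517 × 0.54 V
      = -0.082 V + 0.272439 V = 0.190439 V.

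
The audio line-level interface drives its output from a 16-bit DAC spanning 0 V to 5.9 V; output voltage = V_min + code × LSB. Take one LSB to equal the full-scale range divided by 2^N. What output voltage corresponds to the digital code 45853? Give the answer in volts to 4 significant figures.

4.128 V

Full-scale range = 5.9 V. LSB = 5.9 V / 2^16.
Output = V_min + (45853/65536) × range = 0 + 0.699661 × 5.9 V
      = 0 V + 4.12800 V = 4.12800 V.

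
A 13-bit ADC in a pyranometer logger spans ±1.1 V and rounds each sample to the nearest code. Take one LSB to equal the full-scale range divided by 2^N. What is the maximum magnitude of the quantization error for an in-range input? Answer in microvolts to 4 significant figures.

Range = 1.1 − (-1.1) = 2.2 V.
LSB = 2.2 V ÷ 2^13 = 2.2/8192 V = 268.555 µV.
A rounding quantizer has |error| ≤ LSB/2 = 134.3 µV.

134.3 µV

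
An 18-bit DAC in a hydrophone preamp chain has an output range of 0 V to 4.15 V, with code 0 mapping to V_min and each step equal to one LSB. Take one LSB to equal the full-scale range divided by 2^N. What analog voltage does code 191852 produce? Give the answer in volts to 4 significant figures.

3.037 V

Range is 4.15 V. LSB = 4.15 V / 2^18.
V_out = 0 + 191852 × (4.15/262144) V
      = 0 + 3.03721 = 3.03721 V.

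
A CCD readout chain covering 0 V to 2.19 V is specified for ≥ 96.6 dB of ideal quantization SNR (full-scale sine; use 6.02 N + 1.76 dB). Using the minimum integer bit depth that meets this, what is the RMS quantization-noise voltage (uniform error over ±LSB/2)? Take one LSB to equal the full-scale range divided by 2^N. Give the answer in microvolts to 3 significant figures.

9.65 µV

V_FS = 2.19 V.
Solving 6.02 N ≥ 96.6 − 1.76: N ≥ 15.754. Round up → N = 16.
Step size = 2.19/65536 V = 33.417 µV.
RMS noise = LSB/√12 = 9.65 µV.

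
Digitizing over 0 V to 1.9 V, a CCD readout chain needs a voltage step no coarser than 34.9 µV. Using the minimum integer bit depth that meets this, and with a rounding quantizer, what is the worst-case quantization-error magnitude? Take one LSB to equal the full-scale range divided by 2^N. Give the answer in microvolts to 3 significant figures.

V_FS = 1.9 V.
Need 2^N ≥ 1.9 V / 34.9 µV = 54440 → N_min = 16.
Step size = 1.9/65536 V = 28.992 µV.
Half an LSB is 14.5 µV.

14.5 µV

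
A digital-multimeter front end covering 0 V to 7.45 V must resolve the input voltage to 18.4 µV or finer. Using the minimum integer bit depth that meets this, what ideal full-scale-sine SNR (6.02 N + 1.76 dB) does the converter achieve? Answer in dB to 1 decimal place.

V_FS = 7.45 V.
7.45 V / 18.4 µV = 404900. Since 2^18 = 262144 and 2^19 = 524288, N = 19.
6.02(19) + 1.76 = 116.14 dB.

116.1 dB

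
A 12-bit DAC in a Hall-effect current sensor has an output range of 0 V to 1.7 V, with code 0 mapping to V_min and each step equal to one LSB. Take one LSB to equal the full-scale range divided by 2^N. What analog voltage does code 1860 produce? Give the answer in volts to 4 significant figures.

V_FS = 1.7 V. LSB = 1.7 V / 2^12.
V_out = V_min + code × LSB = 0 V + 1860 × 1.7 V / 4096
      = 0 + 0.771973 = 0.771973 V.

0.7720 V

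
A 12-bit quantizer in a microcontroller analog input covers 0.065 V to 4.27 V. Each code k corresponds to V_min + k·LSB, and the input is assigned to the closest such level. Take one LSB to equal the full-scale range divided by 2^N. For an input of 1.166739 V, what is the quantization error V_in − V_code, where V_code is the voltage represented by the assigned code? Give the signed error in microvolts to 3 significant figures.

Range = 4.27 − (0.065) = 4.205 V. LSB = 4.205 V / 2^12 ≈ 1.027 mV.
Position in LSBs: (1.166739 − (0.065)) × 4096/4.205 = 1073.1802; rounding gives k = 1073.
Reconstructed level: 0.065 + 1073 × 4.205/4096 V = 1.166553955 V.
Error = V_in − V_code = 1.166739 − (1.166553955) = +185 µV.

+185 µV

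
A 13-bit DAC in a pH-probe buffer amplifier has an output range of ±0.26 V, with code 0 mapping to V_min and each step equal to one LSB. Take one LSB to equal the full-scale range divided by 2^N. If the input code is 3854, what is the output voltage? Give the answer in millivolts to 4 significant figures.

-15.36 mV

The full-scale span is 0.26 − (-0.26) = 0.52 V. LSB = 0.52 V / 2^13.
V_out = -0.26 + 3854 × (0.52/8192) V
      = -0.26 V + 0.244639 V = -0.0153613 V.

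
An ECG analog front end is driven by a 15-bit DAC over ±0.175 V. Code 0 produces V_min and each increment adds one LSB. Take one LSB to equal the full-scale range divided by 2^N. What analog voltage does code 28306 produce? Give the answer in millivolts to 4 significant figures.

Range = 0.175 − (-0.175) = 0.35 V. LSB = 0.35 V / 2^15.
Output = V_min + (28306/32768) × range = -0.175 + 0.863831 × 0.35 V
      = -0.175 V + 0.302341 V = 0.127341 V.

127.3 mV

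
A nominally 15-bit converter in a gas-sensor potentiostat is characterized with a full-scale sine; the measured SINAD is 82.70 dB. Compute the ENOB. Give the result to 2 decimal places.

ENOB = (SINAD − 1.76) / 6.02 = (82.70 − 1.76) / 6.02 = 80.94 / 6.02 = 13.4452.

13.45 bits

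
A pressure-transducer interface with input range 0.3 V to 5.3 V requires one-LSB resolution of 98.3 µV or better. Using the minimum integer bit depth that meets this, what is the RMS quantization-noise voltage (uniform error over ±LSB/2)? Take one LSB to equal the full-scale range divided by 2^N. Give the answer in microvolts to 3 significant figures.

22.0 µV

The full-scale span is 5.3 − (0.3) = 5 V.
Levels needed ≥ 5/98.3 µV = 50860. 2^16 = 65536 suffices, so N_min = 16.
One LSB is 5 V / 65536 = 76.294 µV.
RMS noise = LSB/√12 = 22.0 µV.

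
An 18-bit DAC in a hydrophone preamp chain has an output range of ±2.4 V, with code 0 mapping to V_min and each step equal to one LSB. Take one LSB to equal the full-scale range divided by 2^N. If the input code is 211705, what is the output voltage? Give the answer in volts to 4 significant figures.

Range = 2.4 − (-2.4) = 4.8 V. LSB = 4.8 V / 2^18.
V_out = V_min + code × LSB = -2.4 V + 211705 × 4.8 V / 262144
      = -2.4 + 3.87643 = 1.47643 V.

1.476 V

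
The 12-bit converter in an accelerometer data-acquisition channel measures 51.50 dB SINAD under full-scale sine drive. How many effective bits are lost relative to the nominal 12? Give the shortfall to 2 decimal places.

3.74 bits

N_eff = (51.50 − 1.76)/6.02 = 8.2625 bits.
Shortfall = 12 − 8.2625 = 3.7375 bits.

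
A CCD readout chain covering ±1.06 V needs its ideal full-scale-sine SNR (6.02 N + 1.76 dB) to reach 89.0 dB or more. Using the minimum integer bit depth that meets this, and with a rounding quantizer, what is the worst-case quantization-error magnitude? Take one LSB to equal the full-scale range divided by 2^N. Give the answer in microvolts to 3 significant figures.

Full-scale range = 1.06 V − (-1.06 V) = 2.12 V.
Solving 6.02 N ≥ 89.0 − 1.76: N ≥ 14.492. Round up → N = 15.
LSB = 2.12 V / 2^15 = 64.697 µV.
Max error for round-to-nearest is LSB/2 = 32.3 µV.

32.3 µV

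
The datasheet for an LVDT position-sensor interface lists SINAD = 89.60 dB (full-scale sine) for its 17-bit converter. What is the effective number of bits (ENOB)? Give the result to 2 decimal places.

(89.60 − 1.76) / 6.02 = 87.84/6.02 = 14.5914 effective bits.

14.59 bits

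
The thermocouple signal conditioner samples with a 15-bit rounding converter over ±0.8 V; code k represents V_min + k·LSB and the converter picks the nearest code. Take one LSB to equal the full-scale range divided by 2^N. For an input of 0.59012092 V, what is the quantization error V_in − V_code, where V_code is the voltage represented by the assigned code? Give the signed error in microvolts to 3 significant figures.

−15.8 µV

Range = 0.8 − (-0.8) = 1.6 V. LSB = 1.6 V / 2^15 ≈ 48.83 µV.
(V_in − V_min)/LSB = (0.59012092 − (-0.8)) × 32768/1.6 = 28469.6764 → nearest code k = 28470.
V_code = -0.8 + (28470/32768) × 1.6 = 0.59013671875 V.
e = 0.59012092 − (0.59013671875) = −15.8 µV.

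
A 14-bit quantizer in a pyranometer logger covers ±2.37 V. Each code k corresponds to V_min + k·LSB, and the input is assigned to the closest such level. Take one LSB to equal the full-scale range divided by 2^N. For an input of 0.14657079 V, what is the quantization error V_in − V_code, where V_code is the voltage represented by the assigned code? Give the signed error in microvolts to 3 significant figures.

−108 µV

The full-scale span is 2.37 − (-2.37) = 4.74 V. LSB = 4.74 V / 2^14 ≈ 289.3 µV.
Position in LSBs: (0.14657079 − (-2.37)) × 16384/4.74 = 8698.6278; rounding gives k = 8699.
V_code = V_min + k × range/2^14 = -2.37 + 8699 × 4.74/16384 = 0.14667846680 V.
Error = V_in − V_code = 0.14657079 − (0.14667846680) = −108 µV.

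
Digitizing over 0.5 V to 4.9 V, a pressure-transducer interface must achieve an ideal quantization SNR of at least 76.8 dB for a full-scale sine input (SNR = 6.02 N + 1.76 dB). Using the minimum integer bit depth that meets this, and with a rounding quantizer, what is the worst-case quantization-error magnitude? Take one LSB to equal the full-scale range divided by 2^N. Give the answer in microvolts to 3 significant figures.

269 µV

Full-scale range = 4.9 V − (0.5 V) = 4.4 V.
N ≥ (76.8 − 1.76)/6.02 = 12.465 → N_min = 13.
One LSB is 4.4 V / 8192 = 0.53711 mV.
Max error for round-to-nearest is LSB/2 = 269 µV.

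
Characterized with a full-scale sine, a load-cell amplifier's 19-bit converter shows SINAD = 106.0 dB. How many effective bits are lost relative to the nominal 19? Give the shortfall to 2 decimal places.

Effective bits = (106.0 − 1.76)/6.02 = 17.3156.
Shortfall = 19 − 17.3156 = 1.6844 bits.

1.68 bits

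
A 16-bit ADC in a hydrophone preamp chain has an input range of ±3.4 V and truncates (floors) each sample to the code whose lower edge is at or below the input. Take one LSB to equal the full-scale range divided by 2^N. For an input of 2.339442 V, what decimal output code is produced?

Span: 3.4 V − (-3.4 V) = 6.8 V. LSB = 6.8 V / 2^16 ≈ 103.8 µV.
code = ⌊(V_in − V_min)/LSB⌋ = ⌊(V_in − V_min) × 2^16 / range⌋
     = ⌊(2.339442 − (-3.4)) × 65536 / 6.8⌋ = ⌊5.739442 × 65536/6.8⌋
     = ⌊55314.716⌋ = 55314.

55314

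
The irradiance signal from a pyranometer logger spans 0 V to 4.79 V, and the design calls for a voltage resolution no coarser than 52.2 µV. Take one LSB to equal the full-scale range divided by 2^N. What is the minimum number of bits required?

Full-scale range = 4.79 V.
Required number of levels: 4.79/52.2 µV = 91762; smallest N with 2^N ≥ that is 17.

17 bits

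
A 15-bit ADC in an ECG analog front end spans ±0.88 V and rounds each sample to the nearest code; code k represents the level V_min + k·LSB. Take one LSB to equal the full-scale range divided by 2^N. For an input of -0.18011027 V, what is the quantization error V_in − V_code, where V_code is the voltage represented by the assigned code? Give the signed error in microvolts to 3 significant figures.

−17.5 µV

Range = 0.88 − (-0.88) = 1.76 V. LSB = 1.76 V / 2^15 ≈ 53.71 µV.
(V_in − V_min)/LSB = (-0.18011027 − (-0.88)) × 32768/1.76 = 13030.6742 → nearest code k = 13031.
V_code = V_min + k × range/2^15 = -0.88 + 13031 × 1.76/32768 = -0.18009277344 V.
V_in − V_code = -0.18011027 − (-0.18009277344) = −17.5 µV.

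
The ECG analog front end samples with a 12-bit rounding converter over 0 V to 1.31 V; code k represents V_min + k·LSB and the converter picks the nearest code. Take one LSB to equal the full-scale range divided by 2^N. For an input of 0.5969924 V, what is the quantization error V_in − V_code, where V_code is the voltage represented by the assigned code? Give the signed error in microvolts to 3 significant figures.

−119 µV

Span = 1.31 V. LSB = 1.31 V / 2^12 ≈ 319.8 µV.
(0.5969924 − (0)) / LSB = 0.5969924 × 4096/1.31 = 1866.6266. Nearest integer: k = 1867.
Reconstructed level: 0 + 1867 × 1.31/4096 V = 0.5971118164 V.
V_in − V_code = 0.5969924 − (0.5971118164) = −119 µV.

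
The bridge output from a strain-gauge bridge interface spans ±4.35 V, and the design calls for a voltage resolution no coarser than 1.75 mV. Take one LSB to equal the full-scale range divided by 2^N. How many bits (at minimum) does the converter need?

13 bits

Full-scale range = 4.35 V − (-4.35 V) = 8.7 V.
Levels needed ≥ 8.7/1.75 mV = 4971. 2^13 = 8192 suffices, so N_min = 13.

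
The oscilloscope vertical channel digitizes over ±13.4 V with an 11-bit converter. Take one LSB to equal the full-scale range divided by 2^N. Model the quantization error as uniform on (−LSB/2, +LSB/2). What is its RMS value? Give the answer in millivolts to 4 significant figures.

3.778 mV

Range = 13.4 − (-13.4) = 26.8 V.
LSB = 26.8 V ÷ 2^11 = 26.8/2048 V = 13.0859 mV.
For a uniform distribution on [−LSB/2, +LSB/2], V_rms = LSB/√12 = 13.0859 mV/3.4641 = 3.778 mV.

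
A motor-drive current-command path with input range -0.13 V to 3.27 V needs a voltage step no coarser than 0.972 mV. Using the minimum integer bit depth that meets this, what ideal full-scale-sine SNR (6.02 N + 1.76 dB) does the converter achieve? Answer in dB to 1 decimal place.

74.0 dB

The full-scale span is 3.27 − (-0.13) = 3.4 V.
Required number of levels: 3.4/0.972 mV = 3497.9; smallest N with 2^N ≥ that is 12.
SNR = 6.02 × 12 + 1.76 = 74.00 dB.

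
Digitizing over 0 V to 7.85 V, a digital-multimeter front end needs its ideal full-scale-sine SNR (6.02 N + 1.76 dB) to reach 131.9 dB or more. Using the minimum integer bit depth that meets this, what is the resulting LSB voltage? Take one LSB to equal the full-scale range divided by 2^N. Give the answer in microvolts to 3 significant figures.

Span = 7.85 V.
Solving 6.02 N ≥ 131.9 − 1.76: N ≥ 21.618. Round up → N = 22.
Step size = 7.85/4194304 V = 1.87 µV.

1.87 µV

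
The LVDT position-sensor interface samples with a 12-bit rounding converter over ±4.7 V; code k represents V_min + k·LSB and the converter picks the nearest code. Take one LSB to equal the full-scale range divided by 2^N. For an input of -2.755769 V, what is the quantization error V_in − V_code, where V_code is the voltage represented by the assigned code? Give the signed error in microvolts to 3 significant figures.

+432 µV

Span: 4.7 V − (-4.7 V) = 9.4 V. LSB = 9.4 V / 2^12 ≈ 2.295 mV.
(-2.755769 − (-4.7)) / LSB = 1.944231 × 4096/9.4 = 847.1883. Nearest integer: k = 847.
V_code = -4.7 + (847/4096) × 9.4 = -2.756201172 V.
V_in − V_code = -2.755769 − (-2.756201172) = +432 µV.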